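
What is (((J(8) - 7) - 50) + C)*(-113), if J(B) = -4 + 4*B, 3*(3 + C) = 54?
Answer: 1582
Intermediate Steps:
C = 15 (C = -3 + (⅓)*54 = -3 + 18 = 15)
(((J(8) - 7) - 50) + C)*(-113) = ((((-4 + 4*8) - 7) - 50) + 15)*(-113) = ((((-4 + 32) - 7) - 50) + 15)*(-113) = (((28 - 7) - 50) + 15)*(-113) = ((21 - 50) + 15)*(-113) = (-29 + 15)*(-113) = -14*(-113) = 1582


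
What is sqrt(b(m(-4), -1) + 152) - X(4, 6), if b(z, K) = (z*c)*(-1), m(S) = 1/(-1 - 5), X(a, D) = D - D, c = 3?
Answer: sqrt(610)/2 ≈ 12.349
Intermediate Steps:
X(a, D) = 0
m(S) = -1/6 (m(S) = 1/(-6) = -1/6)
b(z, K) = -3*z (b(z, K) = (z*3)*(-1) = (3*z)*(-1) = -3*z)
sqrt(b(m(-4), -1) + 152) - X(4, 6) = sqrt(-3*(-1/6) + 152) - 1*0 = sqrt(1/2 + 152) + 0 = sqrt(305/2) + 0 = sqrt(610)/2 + 0 = sqrt(610)/2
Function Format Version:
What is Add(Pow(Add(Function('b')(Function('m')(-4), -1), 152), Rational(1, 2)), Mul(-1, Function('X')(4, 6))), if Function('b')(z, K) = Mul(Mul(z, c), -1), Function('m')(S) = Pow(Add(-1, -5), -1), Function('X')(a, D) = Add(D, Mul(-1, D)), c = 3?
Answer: Mul(Rational(1, 2), Pow(610, Rational(1, 2))) ≈ 12.349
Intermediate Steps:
Function('X')(a, D) = 0
Function('m')(S) = Rational(-1, 6) (Function('m')(S) = Pow(-6, -1) = Rational(-1, 6))
Function('b')(z, K) = Mul(-3, z) (Function('b')(z, K) = Mul(Mul(z, 3), -1) = Mul(Mul(3, z), -1) = Mul(-3, z))
Add(Pow(Add(Function('b')(Function('m')(-4), -1), 152), Rational(1, 2)), Mul(-1, Function('X')(4, 6))) = Add(Pow(Add(Mul(-3, Rational(-1, 6)), 152), Rational(1, 2)), Mul(-1, 0)) = Add(Pow(Add(Rational(1, 2), 152), Rational(1, 2)), 0) = Add(Pow(Rational(305, 2), Rational(1, 2)), 0) = Add(Mul(Rational(1, 2), Pow(610, Rational(1, 2))), 0) = Mul(Rational(1, 2), Pow(610, Rational(1, 2)))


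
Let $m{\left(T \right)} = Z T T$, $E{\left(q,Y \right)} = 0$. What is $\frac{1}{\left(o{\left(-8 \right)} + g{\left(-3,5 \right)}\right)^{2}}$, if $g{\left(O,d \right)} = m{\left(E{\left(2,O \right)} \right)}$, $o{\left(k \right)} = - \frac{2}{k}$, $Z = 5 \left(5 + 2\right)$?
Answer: $16$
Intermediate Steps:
$Z = 35$ ($Z = 5 \cdot 7 = 35$)
$m{\left(T \right)} = 35 T^{2}$ ($m{\left(T \right)} = 35 T T = 35 T^{2}$)
$g{\left(O,d \right)} = 0$ ($g{\left(O,d \right)} = 35 \cdot 0^{2} = 35 \cdot 0 = 0$)
$\frac{1}{\left(o{\left(-8 \right)} + g{\left(-3,5 \right)}\right)^{2}} = \frac{1}{\left(- \frac{2}{-8} + 0\right)^{2}} = \frac{1}{\left(\left(-2\right) \left(- \frac{1}{8}\right) + 0\right)^{2}} = \frac{1}{\left(\frac{1}{4} + 0\right)^{2}} = \frac{1}{\left(\frac{1}{4}\right)^{2}} = \frac{1}{\frac{1}{16}} = 16$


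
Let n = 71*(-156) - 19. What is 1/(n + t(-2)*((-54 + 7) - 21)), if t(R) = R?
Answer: -1/10959 ≈ -9.1249e-5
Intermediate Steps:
n = -11095 (n = -11076 - 19 = -11095)
1/(n + t(-2)*((-54 + 7) - 21)) = 1/(-11095 - 2*((-54 + 7) - 21)) = 1/(-11095 - 2*(-47 - 21)) = 1/(-11095 - 2*(-68)) = 1/(-11095 + 136) = 1/(-10959) = -1/10959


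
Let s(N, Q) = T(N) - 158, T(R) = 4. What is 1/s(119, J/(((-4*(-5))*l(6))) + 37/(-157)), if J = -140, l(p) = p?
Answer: -1/154 ≈ -0.0064935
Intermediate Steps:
s(N, Q) = -154 (s(N, Q) = 4 - 158 = -154)
1/s(119, J/(((-4*(-5))*l(6))) + 37/(-157)) = 1/(-154) = -1/154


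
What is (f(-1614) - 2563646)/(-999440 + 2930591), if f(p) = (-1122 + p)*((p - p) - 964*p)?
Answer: -4259495102/1931151 ≈ -2205.7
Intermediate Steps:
f(p) = -964*p*(-1122 + p) (f(p) = (-1122 + p)*(0 - 964*p) = (-1122 + p)*(-964*p) = -964*p*(-1122 + p))
(f(-1614) - 2563646)/(-999440 + 2930591) = (964*(-1614)*(1122 - 1*(-1614)) - 2563646)/(-999440 + 2930591) = (964*(-1614)*(1122 + 1614) - 2563646)/1931151 = (964*(-1614)*2736 - 2563646)*(1/1931151) = (-4256931456 - 2563646)*(1/1931151) = -4259495102*1/1931151 = -4259495102/1931151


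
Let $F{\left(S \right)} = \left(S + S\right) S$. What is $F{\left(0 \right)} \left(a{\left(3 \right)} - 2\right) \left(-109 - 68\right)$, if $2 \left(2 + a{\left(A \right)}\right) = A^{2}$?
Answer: $0$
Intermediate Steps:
$a{\left(A \right)} = -2 + \frac{A^{2}}{2}$
$F{\left(S \right)} = 2 S^{2}$ ($F{\left(S \right)} = 2 S S = 2 S^{2}$)
$F{\left(0 \right)} \left(a{\left(3 \right)} - 2\right) \left(-109 - 68\right) = 2 \cdot 0^{2} \left(\left(-2 + \frac{3^{2}}{2}\right) - 2\right) \left(-109 - 68\right) = 2 \cdot 0 \left(\left(-2 + \frac{1}{2} \cdot 9\right) - 2\right) \left(-177\right) = 0 \left(\left(-2 + \frac{9}{2}\right) - 2\right) \left(-177\right) = 0 \left(\frac{5}{2} - 2\right) \left(-177\right) = 0 \cdot \frac{1}{2} \left(-177\right) = 0 \left(-177\right) = 0$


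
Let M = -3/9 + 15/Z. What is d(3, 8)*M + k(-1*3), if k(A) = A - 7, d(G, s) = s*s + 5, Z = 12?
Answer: 213/4 ≈ 53.250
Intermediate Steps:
d(G, s) = 5 + s² (d(G, s) = s² + 5 = 5 + s²)
k(A) = -7 + A
M = 11/12 (M = -3/9 + 15/12 = -3*⅑ + 15*(1/12) = -⅓ + 5/4 = 11/12 ≈ 0.91667)
d(3, 8)*M + k(-1*3) = (5 + 8²)*(11/12) + (-7 - 1*3) = (5 + 64)*(11/12) + (-7 - 3) = 69*(11/12) - 10 = 253/4 - 10 = 213/4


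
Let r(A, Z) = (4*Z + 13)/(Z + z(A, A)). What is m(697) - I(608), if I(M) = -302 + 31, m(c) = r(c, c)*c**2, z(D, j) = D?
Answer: 1952839/2 ≈ 9.7642e+5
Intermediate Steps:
r(A, Z) = (13 + 4*Z)/(A + Z) (r(A, Z) = (4*Z + 13)/(Z + A) = (13 + 4*Z)/(A + Z))
m(c) = c*(13 + 4*c)/2 (m(c) = ((13 + 4*c)/(c + c))*c**2 = ((13 + 4*c)/((2*c)))*c**2 = ((1/(2*c))*(13 + 4*c))*c**2 = ((13 + 4*c)/(2*c))*c**2 = c*(13 + 4*c)/2)
I(M) = -271
m(697) - I(608) = (1/2)*697*(13 + 4*697) - 1*(-271) = (1/2)*697*(13 + 2788) + 271 = (1/2)*697*2801 + 271 = 1952297/2 + 271 = 1952839/2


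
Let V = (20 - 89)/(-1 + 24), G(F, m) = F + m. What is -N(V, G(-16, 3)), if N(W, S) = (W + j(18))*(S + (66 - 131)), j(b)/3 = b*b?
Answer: 75582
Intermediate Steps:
j(b) = 3*b**2 (j(b) = 3*(b*b) = 3*b**2)
V = -3 (V = -69/23 = -69*1/23 = -3)
N(W, S) = (-65 + S)*(972 + W) (N(W, S) = (W + 3*18**2)*(S + (66 - 131)) = (W + 3*324)*(S - 65) = (W + 972)*(-65 + S) = (972 + W)*(-65 + S) = (-65 + S)*(972 + W))
-N(V, G(-16, 3)) = -(-63180 - 65*(-3) + 972*(-16 + 3) + (-16 + 3)*(-3)) = -(-63180 + 195 + 972*(-13) - 13*(-3)) = -(-63180 + 195 - 12636 + 39) = -1*(-75582) = 75582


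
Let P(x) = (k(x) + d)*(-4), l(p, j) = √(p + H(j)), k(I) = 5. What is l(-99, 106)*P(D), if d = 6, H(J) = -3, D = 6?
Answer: -44*I*√102 ≈ -444.38*I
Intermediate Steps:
l(p, j) = √(-3 + p) (l(p, j) = √(p - 3) = √(-3 + p))
P(x) = -44 (P(x) = (5 + 6)*(-4) = 11*(-4) = -44)
l(-99, 106)*P(D) = √(-3 - 99)*(-44) = √(-102)*(-44) = (I*√102)*(-44) = -44*I*√102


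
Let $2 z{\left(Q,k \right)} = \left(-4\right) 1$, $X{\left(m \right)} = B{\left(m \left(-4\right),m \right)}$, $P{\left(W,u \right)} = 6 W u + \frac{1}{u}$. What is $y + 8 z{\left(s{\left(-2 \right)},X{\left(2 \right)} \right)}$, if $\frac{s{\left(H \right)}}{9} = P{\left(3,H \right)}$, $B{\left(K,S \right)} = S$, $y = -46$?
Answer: $-62$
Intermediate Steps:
$P{\left(W,u \right)} = \frac{1}{u} + 6 W u$ ($P{\left(W,u \right)} = 6 W u + \frac{1}{u} = \frac{1}{u} + 6 W u$)
$s{\left(H \right)} = \frac{9}{H} + 162 H$ ($s{\left(H \right)} = 9 \left(\frac{1}{H} + 6 \cdot 3 H\right) = 9 \left(\frac{1}{H} + 18 H\right) = \frac{9}{H} + 162 H$)
$X{\left(m \right)} = m$
$z{\left(Q,k \right)} = -2$ ($z{\left(Q,k \right)} = \frac{\left(-4\right) 1}{2} = \frac{1}{2} \left(-4\right) = -2$)
$y + 8 z{\left(s{\left(-2 \right)},X{\left(2 \right)} \right)} = -46 + 8 \left(-2\right) = -46 - 16 = -62$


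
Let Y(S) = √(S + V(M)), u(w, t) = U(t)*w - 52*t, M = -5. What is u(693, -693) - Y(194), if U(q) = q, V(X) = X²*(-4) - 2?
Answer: -444213 - 2*√23 ≈ -4.4422e+5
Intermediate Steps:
V(X) = -2 - 4*X² (V(X) = -4*X² - 2 = -2 - 4*X²)
u(w, t) = -52*t + t*w (u(w, t) = t*w - 52*t = -52*t + t*w)
Y(S) = √(-102 + S) (Y(S) = √(S + (-2 - 4*(-5)²)) = √(S + (-2 - 4*25)) = √(S + (-2 - 100)) = √(S - 102) = √(-102 + S))
u(693, -693) - Y(194) = -693*(-52 + 693) - √(-102 + 194) = -693*641 - √92 = -444213 - 2*√23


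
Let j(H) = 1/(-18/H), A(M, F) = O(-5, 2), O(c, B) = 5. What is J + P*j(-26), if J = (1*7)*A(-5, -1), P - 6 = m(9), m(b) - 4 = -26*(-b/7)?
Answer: 6157/63 ≈ 97.730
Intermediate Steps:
A(M, F) = 5
j(H) = -H/18
m(b) = 4 + 26*b/7 (m(b) = 4 - 26*(-b/7) = 4 - (-26)*b/7 = 4 + 26*b/7)
P = 304/7 (P = 6 + (4 + (26/7)*9) = 6 + (4 + 234/7) = 6 + 262/7 = 304/7 ≈ 43.429)
J = 35 (J = (1*7)*5 = 7*5 = 35)
J + P*j(-26) = 35 + 304*(-1/18*(-26))/7 = 35 + (304/7)*(13/9) = 35 + 3952/63 = 6157/63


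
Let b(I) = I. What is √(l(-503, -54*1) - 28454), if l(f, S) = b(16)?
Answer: I*√28438 ≈ 168.64*I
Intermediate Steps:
l(f, S) = 16
√(l(-503, -54*1) - 28454) = √(16 - 28454) = √(-28438) = I*√28438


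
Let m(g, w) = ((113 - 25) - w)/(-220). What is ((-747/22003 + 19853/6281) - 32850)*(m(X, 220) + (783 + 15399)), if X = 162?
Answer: -367301776767113874/691004215 ≈ -5.3155e+8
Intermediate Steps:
m(g, w) = -⅖ + w/220 (m(g, w) = (88 - w)*(-1/220) = -⅖ + w/220)
((-747/22003 + 19853/6281) - 32850)*(m(X, 220) + (783 + 15399)) = ((-747/22003 + 19853/6281) - 32850)*((-⅖ + (1/220)*220) + (783 + 15399)) = ((-747*1/22003 + 19853*(1/6281)) - 32850)*((-⅖ + 1) + 16182) = ((-747/22003 + 19853/6281) - 32850)*(⅗ + 16182) = (432133652/138200843 - 32850)*(80913/5) = -4539465558898/138200843*80913/5 = -367301776767113874/691004215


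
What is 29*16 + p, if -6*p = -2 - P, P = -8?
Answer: 463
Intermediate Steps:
p = -1 (p = -(-2 - 1*(-8))/6 = -(-2 + 8)/6 = -⅙*6 = -1)
29*16 + p = 29*16 - 1 = 464 - 1 = 463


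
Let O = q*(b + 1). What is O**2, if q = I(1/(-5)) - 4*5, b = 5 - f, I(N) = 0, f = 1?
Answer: 10000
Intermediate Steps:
b = 4 (b = 5 - 1*1 = 5 - 1 = 4)
q = -20 (q = 0 - 4*5 = 0 - 20 = -20)
O = -100 (O = -20*(4 + 1) = -20*5 = -100)
O**2 = (-100)**2 = 10000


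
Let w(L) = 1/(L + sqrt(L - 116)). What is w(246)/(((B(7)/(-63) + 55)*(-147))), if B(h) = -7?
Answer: -369/733810672 + 3*sqrt(130)/1467621344 ≈ -4.7955e-7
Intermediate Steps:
w(L) = 1/(L + sqrt(-116 + L))
w(246)/(((B(7)/(-63) + 55)*(-147))) = 1/((246 + sqrt(-116 + 246))*(((-7/(-63) + 55)*(-147)))) = 1/((246 + sqrt(130))*(((-7*(-1/63) + 55)*(-147)))) = 1/((246 + sqrt(130))*(((1/9 + 55)*(-147)))) = 1/((246 + sqrt(130))*(((496/9)*(-147)))) = 1/((246 + sqrt(130))*(-24304/3)) = -3/24304/(246 + sqrt(130)) = -3/(24304*(246 + sqrt(130)))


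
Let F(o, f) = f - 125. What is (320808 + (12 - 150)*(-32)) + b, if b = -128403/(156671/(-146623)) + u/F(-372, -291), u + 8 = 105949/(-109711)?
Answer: 3184743831690580875/7150429345696 ≈ 4.4539e+5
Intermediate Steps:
F(o, f) = -125 + f
u = -983637/109711 (u = -8 + 105949/(-109711) = -8 + 105949*(-1/109711) = -8 - 105949/109711 = -983637/109711 ≈ -8.9657)
b = 859252598165944971/7150429345696 (b = -128403/(156671/(-146623)) - 983637/(109711*(-125 - 291)) = -128403/(156671*(-1/146623)) - 983637/109711/(-416) = -128403/(-156671/146623) - 983637/109711*(-1/416) = -128403*(-146623/156671) + 983637/45639776 = 18826833069/156671 + 983637/45639776 = 859252598165944971/7150429345696 ≈ 1.2017e+5)
(320808 + (12 - 150)*(-32)) + b = (320808 + (12 - 150)*(-32)) + 859252598165944971/7150429345696 = (320808 - 138*(-32)) + 859252598165944971/7150429345696 = (320808 + 4416) + 859252598165944971/7150429345696 = 325224 + 859252598165944971/7150429345696 = 3184743831690580875/7150429345696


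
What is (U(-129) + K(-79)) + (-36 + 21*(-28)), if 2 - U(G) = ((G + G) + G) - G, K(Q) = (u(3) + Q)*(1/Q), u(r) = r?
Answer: -28680/79 ≈ -363.04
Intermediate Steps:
K(Q) = (3 + Q)/Q (K(Q) = (3 + Q)*(1/Q) = (3 + Q)/Q)
U(G) = 2 - 2*G (U(G) = 2 - (((G + G) + G) - G) = 2 - ((2*G + G) - G) = 2 - (3*G - G) = 2 - 2*G)
(U(-129) + K(-79)) + (-36 + 21*(-28)) = ((2 - 2*(-129)) + (3 - 79)/(-79)) + (-36 + 21*(-28)) = ((2 + 258) - 1/79*(-76)) + (-36 - 588) = (260 + 76/79) - 624 = 20616/79 - 624 = -28680/79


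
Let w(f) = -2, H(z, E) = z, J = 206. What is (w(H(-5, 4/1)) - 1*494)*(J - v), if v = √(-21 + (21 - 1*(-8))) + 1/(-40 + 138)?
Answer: -5006376/49 + 992*√2 ≈ -1.0077e+5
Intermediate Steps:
v = 1/98 + 2*√2 (v = √(-21 + (21 + 8)) + 1/98 = √(-21 + 29) + 1/98 = √8 + 1/98 = 2*√2 + 1/98 = 1/98 + 2*√2 ≈ 2.8386)
(w(H(-5, 4/1)) - 1*494)*(J - v) = (-2 - 1*494)*(206 - (1/98 + 2*√2)) = (-2 - 494)*(206 + (-1/98 - 2*√2)) = -496*(20187/98 - 2*√2) = -5006376/49 + 992*√2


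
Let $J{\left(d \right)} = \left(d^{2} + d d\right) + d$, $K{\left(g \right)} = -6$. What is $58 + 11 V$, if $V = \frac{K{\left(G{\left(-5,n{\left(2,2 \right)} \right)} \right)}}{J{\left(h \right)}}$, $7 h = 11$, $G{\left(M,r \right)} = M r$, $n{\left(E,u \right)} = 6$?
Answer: $\frac{1388}{29} \approx 47.862$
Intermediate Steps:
$h = \frac{11}{7}$ ($h = \frac{1}{7} \cdot 11 = \frac{11}{7} \approx 1.5714$)
$J{\left(d \right)} = d + 2 d^{2}$ ($J{\left(d \right)} = \left(d^{2} + d^{2}\right) + d = 2 d^{2} + d = d + 2 d^{2}$)
$V = - \frac{294}{319}$ ($V = - \frac{6}{\frac{11}{7} \left(1 + 2 \cdot \frac{11}{7}\right)} = - \frac{6}{\frac{11}{7} \left(1 + \frac{22}{7}\right)} = - \frac{6}{\frac{11}{7} \cdot \frac{29}{7}} = - \frac{6}{\frac{319}{49}} = \left(-6\right) \frac{49}{319} = - \frac{294}{319} \approx -0.92163$)
$58 + 11 V = 58 + 11 \left(- \frac{294}{319}\right) = 58 - \frac{294}{29} = \frac{1388}{29}$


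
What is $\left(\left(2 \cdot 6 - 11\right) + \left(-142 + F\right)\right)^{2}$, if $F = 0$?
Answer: $19881$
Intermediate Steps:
$\left(\left(2 \cdot 6 - 11\right) + \left(-142 + F\right)\right)^{2} = \left(\left(2 \cdot 6 - 11\right) + \left(-142 + 0\right)\right)^{2} = \left(\left(12 - 11\right) - 142\right)^{2} = \left(1 - 142\right)^{2} = \left(-141\right)^{2} = 19881$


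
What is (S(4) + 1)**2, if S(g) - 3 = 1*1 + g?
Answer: 81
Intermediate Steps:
S(g) = 4 + g (S(g) = 3 + (1*1 + g) = 3 + (1 + g) = 4 + g)
(S(4) + 1)**2 = ((4 + 4) + 1)**2 = (8 + 1)**2 = 9**2 = 81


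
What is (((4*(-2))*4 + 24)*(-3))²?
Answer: 576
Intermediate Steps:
(((4*(-2))*4 + 24)*(-3))² = ((-8*4 + 24)*(-3))² = ((-32 + 24)*(-3))² = (-8*(-3))² = 24² = 576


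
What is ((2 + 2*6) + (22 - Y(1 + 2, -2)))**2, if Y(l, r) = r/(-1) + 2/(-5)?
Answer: 29584/25 ≈ 1183.4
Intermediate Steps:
Y(l, r) = -2/5 - r (Y(l, r) = r*(-1) + 2*(-1/5) = -r - 2/5 = -2/5 - r)
((2 + 2*6) + (22 - Y(1 + 2, -2)))**2 = ((2 + 2*6) + (22 - (-2/5 - 1*(-2))))**2 = ((2 + 12) + (22 - (-2/5 + 2)))**2 = (14 + (22 - 1*8/5))**2 = (14 + (22 - 8/5))**2 = (14 + 102/5)**2 = (172/5)**2 = 29584/25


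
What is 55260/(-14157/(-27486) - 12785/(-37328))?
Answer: 3149812042560/48881167 ≈ 64438.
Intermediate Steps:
55260/(-14157/(-27486) - 12785/(-37328)) = 55260/(-14157*(-1/27486) - 12785*(-1/37328)) = 55260/(1573/3054 + 12785/37328) = 55260/(48881167/56999856) = 55260*(56999856/48881167) = 3149812042560/48881167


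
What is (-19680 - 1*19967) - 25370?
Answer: -65017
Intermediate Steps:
(-19680 - 1*19967) - 25370 = (-19680 - 19967) - 25370 = -39647 - 25370 = -65017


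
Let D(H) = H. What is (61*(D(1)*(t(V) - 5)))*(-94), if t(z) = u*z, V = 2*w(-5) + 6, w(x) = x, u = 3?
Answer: 97478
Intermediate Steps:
V = -4 (V = 2*(-5) + 6 = -10 + 6 = -4)
t(z) = 3*z
(61*(D(1)*(t(V) - 5)))*(-94) = (61*(1*(3*(-4) - 5)))*(-94) = (61*(1*(-12 - 5)))*(-94) = (61*(1*(-17)))*(-94) = (61*(-17))*(-94) = -1037*(-94) = 97478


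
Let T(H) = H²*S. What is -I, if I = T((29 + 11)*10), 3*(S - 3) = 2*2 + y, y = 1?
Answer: -2240000/3 ≈ -7.4667e+5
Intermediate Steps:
S = 14/3 (S = 3 + (2*2 + 1)/3 = 3 + (4 + 1)/3 = 3 + (⅓)*5 = 3 + 5/3 = 14/3 ≈ 4.6667)
T(H) = 14*H²/3 (T(H) = H²*(14/3) = 14*H²/3)
I = 2240000/3 (I = 14*((29 + 11)*10)²/3 = 14*(40*10)²/3 = (14/3)*400² = (14/3)*160000 = 2240000/3 ≈ 7.4667e+5)
-I = -1*2240000/3 = -2240000/3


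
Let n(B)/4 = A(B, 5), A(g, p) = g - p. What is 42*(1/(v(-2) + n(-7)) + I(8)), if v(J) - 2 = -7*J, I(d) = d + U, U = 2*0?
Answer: 5355/16 ≈ 334.69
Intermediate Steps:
U = 0
I(d) = d (I(d) = d + 0 = d)
n(B) = -20 + 4*B (n(B) = 4*(B - 1*5) = 4*(B - 5) = 4*(-5 + B) = -20 + 4*B)
v(J) = 2 - 7*J
42*(1/(v(-2) + n(-7)) + I(8)) = 42*(1/((2 - 7*(-2)) + (-20 + 4*(-7))) + 8) = 42*(1/((2 + 14) + (-20 - 28)) + 8) = 42*(1/(16 - 48) + 8) = 42*(1/(-32) + 8) = 42*(-1/32 + 8) = 42*(255/32) = 5355/16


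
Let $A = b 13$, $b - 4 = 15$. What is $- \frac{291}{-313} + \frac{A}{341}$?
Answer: $\frac{176542}{106733} \approx 1.6541$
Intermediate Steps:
$b = 19$ ($b = 4 + 15 = 19$)
$A = 247$ ($A = 19 \cdot 13 = 247$)
$- \frac{291}{-313} + \frac{A}{341} = - \frac{291}{-313} + \frac{247}{341} = \left(-291\right) \left(- \frac{1}{313}\right) + 247 \cdot \frac{1}{341} = \frac{291}{313} + \frac{247}{341} = \frac{176542}{106733}$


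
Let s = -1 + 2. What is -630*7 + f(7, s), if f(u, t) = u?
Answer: -4403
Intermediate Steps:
s = 1
-630*7 + f(7, s) = -630*7 + 7 = -105*42 + 7 = -4410 + 7 = -4403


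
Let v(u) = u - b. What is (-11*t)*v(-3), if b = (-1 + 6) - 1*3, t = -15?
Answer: -825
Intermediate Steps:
b = 2 (b = 5 - 3 = 2)
v(u) = -2 + u (v(u) = u - 1*2 = u - 2 = -2 + u)
(-11*t)*v(-3) = (-11*(-15))*(-2 - 3) = 165*(-5) = -825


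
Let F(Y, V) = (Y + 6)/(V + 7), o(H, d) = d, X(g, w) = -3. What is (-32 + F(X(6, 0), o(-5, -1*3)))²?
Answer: 15625/16 ≈ 976.56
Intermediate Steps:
F(Y, V) = (6 + Y)/(7 + V)
(-32 + F(X(6, 0), o(-5, -1*3)))² = (-32 + (6 - 3)/(7 - 1*3))² = (-32 + 3/(7 - 3))² = (-32 + 3/4)² = (-32 + (¼)*3)² = (-32 + ¾)² = (-125/4)² = 15625/16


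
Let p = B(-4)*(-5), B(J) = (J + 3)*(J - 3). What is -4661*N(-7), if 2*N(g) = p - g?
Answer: 65254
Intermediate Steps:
B(J) = (-3 + J)*(3 + J) (B(J) = (3 + J)*(-3 + J) = (-3 + J)*(3 + J))
p = -35 (p = (-9 + (-4)²)*(-5) = (-9 + 16)*(-5) = 7*(-5) = -35)
N(g) = -35/2 - g/2 (N(g) = (-35 - g)/2 = -35/2 - g/2)
-4661*N(-7) = -4661*(-35/2 - ½*(-7)) = -4661*(-35/2 + 7/2) = -4661*(-14) = 65254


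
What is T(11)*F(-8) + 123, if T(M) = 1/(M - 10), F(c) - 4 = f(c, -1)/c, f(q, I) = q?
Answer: 128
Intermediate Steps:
F(c) = 5 (F(c) = 4 + c/c = 4 + 1 = 5)
T(M) = 1/(-10 + M)
T(11)*F(-8) + 123 = 5/(-10 + 11) + 123 = 5/1 + 123 = 1*5 + 123 = 5 + 123 = 128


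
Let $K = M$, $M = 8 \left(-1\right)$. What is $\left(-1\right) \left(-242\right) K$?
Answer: $-1936$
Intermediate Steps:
$M = -8$
$K = -8$
$\left(-1\right) \left(-242\right) K = \left(-1\right) \left(-242\right) \left(-8\right) = 242 \left(-8\right) = -1936$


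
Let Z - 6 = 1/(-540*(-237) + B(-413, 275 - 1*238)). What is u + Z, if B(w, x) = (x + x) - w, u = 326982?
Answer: 42007167397/128467 ≈ 3.2699e+5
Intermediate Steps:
B(w, x) = -w + 2*x (B(w, x) = 2*x - w = -w + 2*x)
Z = 770803/128467 (Z = 6 + 1/(-540*(-237) + (-1*(-413) + 2*(275 - 1*238))) = 6 + 1/(127980 + (413 + 2*(275 - 238))) = 6 + 1/(127980 + (413 + 2*37)) = 6 + 1/(127980 + (413 + 74)) = 6 + 1/(127980 + 487) = 6 + 1/128467 = 770803/128467 ≈ 6.0000)
u + Z = 326982 + 770803/128467 = 42007167397/128467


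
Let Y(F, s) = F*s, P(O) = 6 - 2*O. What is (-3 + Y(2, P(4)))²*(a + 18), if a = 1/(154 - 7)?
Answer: 2647/3 ≈ 882.33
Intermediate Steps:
a = 1/147 ≈ 0.0068027
(-3 + Y(2, P(4)))²*(a + 18) = (-3 + 2*(6 - 2*4))²*(1/147 + 18) = (-3 + 2*(6 - 8))²*(2647/147) = (-3 + 2*(-2))²*(2647/147) = (-3 - 4)²*(2647/147) = (-7)²*(2647/147) = 49*(2647/147) = 2647/3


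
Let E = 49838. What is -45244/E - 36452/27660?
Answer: -383517977/172314885 ≈ -2.2257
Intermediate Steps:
-45244/E - 36452/27660 = -45244/49838 - 36452/27660 = -45244*1/49838 - 36452*1/27660 = -22622/24919 - 9113/6915 = -383517977/172314885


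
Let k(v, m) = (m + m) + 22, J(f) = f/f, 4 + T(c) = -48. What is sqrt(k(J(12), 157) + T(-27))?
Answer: 2*sqrt(71) ≈ 16.852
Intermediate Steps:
T(c) = -52 (T(c) = -4 - 48 = -52)
J(f) = 1
k(v, m) = 22 + 2*m (k(v, m) = 2*m + 22 = 22 + 2*m)
sqrt(k(J(12), 157) + T(-27)) = sqrt((22 + 2*157) - 52) = sqrt((22 + 314) - 52) = sqrt(336 - 52) = sqrt(284) = 2*sqrt(71)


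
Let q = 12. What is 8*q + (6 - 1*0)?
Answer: 102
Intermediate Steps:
8*q + (6 - 1*0) = 8*12 + (6 - 1*0) = 96 + (6 + 0) = 96 + 6 = 102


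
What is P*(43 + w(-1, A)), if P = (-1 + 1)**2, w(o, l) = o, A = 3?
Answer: 0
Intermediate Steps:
P = 0 (P = 0**2 = 0)
P*(43 + w(-1, A)) = 0*(43 - 1) = 0*42 = 0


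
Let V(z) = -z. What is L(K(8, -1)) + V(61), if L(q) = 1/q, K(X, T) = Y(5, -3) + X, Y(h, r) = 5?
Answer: -792/13 ≈ -60.923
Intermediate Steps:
K(X, T) = 5 + X
L(K(8, -1)) + V(61) = 1/(5 + 8) - 1*61 = 1/13 - 61 = -792/13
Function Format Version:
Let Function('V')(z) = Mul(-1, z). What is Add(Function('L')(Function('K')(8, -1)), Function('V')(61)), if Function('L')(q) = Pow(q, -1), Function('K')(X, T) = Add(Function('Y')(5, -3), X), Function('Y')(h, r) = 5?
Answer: Rational(-792, 13) ≈ -60.923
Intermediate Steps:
Function('K')(X, T) = Add(5, X)
Add(Function('L')(Function('K')(8, -1)), Function('V')(61)) = Add(Pow(Add(5, 8), -1), Mul(-1, 61)) = Add(Pow(13, -1), -61) = Add(Rational(1, 13), -61) = Rational(-792, 13)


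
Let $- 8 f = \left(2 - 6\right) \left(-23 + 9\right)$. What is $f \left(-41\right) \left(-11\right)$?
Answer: $-3157$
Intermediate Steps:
$f = -7$ ($f = - \frac{\left(2 - 6\right) \left(-23 + 9\right)}{8} = - \frac{\left(-4\right) \left(-14\right)}{8} = \left(- \frac{1}{8}\right) 56 = -7$)
$f \left(-41\right) \left(-11\right) = \left(-7\right) \left(-41\right) \left(-11\right) = 287 \left(-11\right) = -3157$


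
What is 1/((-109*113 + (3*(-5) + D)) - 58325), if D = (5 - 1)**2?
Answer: -1/70641 ≈ -1.4156e-5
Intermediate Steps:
D = 16 (D = 4**2 = 16)
1/((-109*113 + (3*(-5) + D)) - 58325) = 1/((-109*113 + (3*(-5) + 16)) - 58325) = 1/((-12317 + (-15 + 16)) - 58325) = 1/((-12317 + 1) - 58325) = 1/(-12316 - 58325) = 1/(-70641) = -1/70641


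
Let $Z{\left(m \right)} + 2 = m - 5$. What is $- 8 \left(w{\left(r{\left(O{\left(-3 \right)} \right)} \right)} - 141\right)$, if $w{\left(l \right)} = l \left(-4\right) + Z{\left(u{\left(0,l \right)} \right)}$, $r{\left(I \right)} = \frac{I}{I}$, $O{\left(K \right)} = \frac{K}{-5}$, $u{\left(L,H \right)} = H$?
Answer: $1208$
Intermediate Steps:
$O{\left(K \right)} = - \frac{K}{5}$ ($O{\left(K \right)} = K \left(- \frac{1}{5}\right) = - \frac{K}{5}$)
$r{\left(I \right)} = 1$
$Z{\left(m \right)} = -7 + m$ ($Z{\left(m \right)} = -2 + \left(m - 5\right) = -2 + \left(-5 + m\right) = -7 + m$)
$w{\left(l \right)} = -7 - 3 l$ ($w{\left(l \right)} = l \left(-4\right) + \left(-7 + l\right) = - 4 l + \left(-7 + l\right) = -7 - 3 l$)
$- 8 \left(w{\left(r{\left(O{\left(-3 \right)} \right)} \right)} - 141\right) = - 8 \left(\left(-7 - 3\right) - 141\right) = - 8 \left(-10 - 141\right) = \left(-8\right) \left(-151\right) = 1208$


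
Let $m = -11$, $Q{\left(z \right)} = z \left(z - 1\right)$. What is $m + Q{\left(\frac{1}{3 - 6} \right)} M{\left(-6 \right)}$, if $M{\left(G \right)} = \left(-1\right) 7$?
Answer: $- \frac{127}{9} \approx -14.111$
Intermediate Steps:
$M{\left(G \right)} = -7$
$Q{\left(z \right)} = z \left(-1 + z\right)$
$m + Q{\left(\frac{1}{3 - 6} \right)} M{\left(-6 \right)} = -11 + \frac{-1 + \frac{1}{3 - 6}}{3 - 6} \left(-7\right) = -11 + \frac{-1 + \frac{1}{-3}}{-3} \left(-7\right) = -11 + - \frac{-1 - \frac{1}{3}}{3} \left(-7\right) = -11 + \left(- \frac{1}{3}\right) \left(- \frac{4}{3}\right) \left(-7\right) = -11 + \frac{4}{9} \left(-7\right) = -11 - \frac{28}{9} = - \frac{127}{9}$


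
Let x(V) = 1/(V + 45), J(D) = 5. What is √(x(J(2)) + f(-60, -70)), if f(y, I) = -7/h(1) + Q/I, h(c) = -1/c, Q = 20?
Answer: √32998/70 ≈ 2.5951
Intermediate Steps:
f(y, I) = 7 + 20/I (f(y, I) = -7/((-1/1)) + 20/I = -7/((-1*1)) + 20/I = -7/(-1) + 20/I = -7*(-1) + 20/I = 7 + 20/I)
x(V) = 1/(45 + V)
√(x(J(2)) + f(-60, -70)) = √(1/(45 + 5) + (7 + 20/(-70))) = √(1/50 + (7 + 20*(-1/70))) = √(1/50 + (7 - 2/7)) = √(1/50 + 47/7) = √(2357/350) = √32998/70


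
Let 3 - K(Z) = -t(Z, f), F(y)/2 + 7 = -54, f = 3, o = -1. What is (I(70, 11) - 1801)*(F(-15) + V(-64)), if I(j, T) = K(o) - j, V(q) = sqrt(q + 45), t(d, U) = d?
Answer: 228018 - 1869*I*sqrt(19) ≈ 2.2802e+5 - 8146.8*I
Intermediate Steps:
F(y) = -122 (F(y) = -14 + 2*(-54) = -14 - 108 = -122)
V(q) = sqrt(45 + q)
K(Z) = 3 + Z (K(Z) = 3 - (-1)*Z = 3 + Z)
I(j, T) = 2 - j (I(j, T) = (3 - 1) - j = 2 - j)
(I(70, 11) - 1801)*(F(-15) + V(-64)) = ((2 - 1*70) - 1801)*(-122 + sqrt(45 - 64)) = ((2 - 70) - 1801)*(-122 + sqrt(-19)) = (-68 - 1801)*(-122 + I*sqrt(19)) = -1869*(-122 + I*sqrt(19)) = 228018 - 1869*I*sqrt(19)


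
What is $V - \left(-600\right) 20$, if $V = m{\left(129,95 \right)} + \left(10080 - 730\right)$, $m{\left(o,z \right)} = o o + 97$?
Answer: $38088$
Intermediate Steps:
$m{\left(o,z \right)} = 97 + o^{2}$ ($m{\left(o,z \right)} = o^{2} + 97 = 97 + o^{2}$)
$V = 26088$ ($V = \left(97 + 129^{2}\right) + \left(10080 - 730\right) = \left(97 + 16641\right) + 9350 = 16738 + 9350 = 26088$)
$V - \left(-600\right) 20 = 26088 - \left(-600\right) 20 = 26088 - -12000 = 26088 + 12000 = 38088$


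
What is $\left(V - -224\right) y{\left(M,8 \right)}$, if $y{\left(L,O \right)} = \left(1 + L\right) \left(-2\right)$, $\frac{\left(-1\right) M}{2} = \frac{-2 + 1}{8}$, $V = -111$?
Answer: $- \frac{565}{2} \approx -282.5$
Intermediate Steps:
$M = \frac{1}{4}$ ($M = - 2 \frac{-2 + 1}{8} = - 2 \left(\left(-1\right) \frac{1}{8}\right) = \left(-2\right) \left(- \frac{1}{8}\right) = \frac{1}{4} \approx 0.25$)
$y{\left(L,O \right)} = -2 - 2 L$
$\left(V - -224\right) y{\left(M,8 \right)} = \left(-111 - -224\right) \left(-2 - \frac{1}{2}\right) = \left(-111 + 224\right) \left(-2 - \frac{1}{2}\right) = 113 \left(- \frac{5}{2}\right) = - \frac{565}{2}$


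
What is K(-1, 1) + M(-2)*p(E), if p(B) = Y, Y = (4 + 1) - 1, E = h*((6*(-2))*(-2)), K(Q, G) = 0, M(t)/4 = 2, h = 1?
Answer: 32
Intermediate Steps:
M(t) = 8 (M(t) = 4*2 = 8)
E = 24 (E = 1*((6*(-2))*(-2)) = 1*(-12*(-2)) = 1*24 = 24)
Y = 4 (Y = 5 - 1 = 4)
p(B) = 4
K(-1, 1) + M(-2)*p(E) = 0 + 8*4 = 0 + 32 = 32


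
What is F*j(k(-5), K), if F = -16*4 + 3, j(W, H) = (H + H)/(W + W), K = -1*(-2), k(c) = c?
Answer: 122/5 ≈ 24.400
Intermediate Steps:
K = 2
j(W, H) = H/W (j(W, H) = (2*H)/((2*W)) = (2*H)*(1/(2*W)) = H/W)
F = -61 (F = -64 + 3 = -61)
F*j(k(-5), K) = -122/(-5) = -122*(-1)/5 = -61*(-⅖) = 122/5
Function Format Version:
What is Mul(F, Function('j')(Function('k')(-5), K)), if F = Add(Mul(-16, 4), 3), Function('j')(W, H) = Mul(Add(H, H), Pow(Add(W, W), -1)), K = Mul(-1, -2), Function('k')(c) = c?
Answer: Rational(122, 5) ≈ 24.400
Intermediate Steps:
K = 2
Function('j')(W, H) = Mul(H, Pow(W, -1)) (Function('j')(W, H) = Mul(Mul(2, H), Pow(Mul(2, W), -1)) = Mul(Mul(2, H), Mul(Rational(1, 2), Pow(W, -1))) = Mul(H, Pow(W, -1)))
F = -61 (F = Add(-64, 3) = -61)
Mul(F, Function('j')(Function('k')(-5), K)) = Mul(-61, Mul(2, Pow(-5, -1))) = Mul(-61, Mul(2, Rational(-1, 5))) = Mul(-61, Rational(-2, 5)) = Rational(122, 5)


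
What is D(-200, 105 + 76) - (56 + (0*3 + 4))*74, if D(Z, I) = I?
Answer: -4259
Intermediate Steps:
D(-200, 105 + 76) - (56 + (0*3 + 4))*74 = (105 + 76) - (56 + (0*3 + 4))*74 = 181 - (56 + (0 + 4))*74 = 181 - (56 + 4)*74 = 181 - 60*74 = 181 - 1*4440 = 181 - 4440 = -4259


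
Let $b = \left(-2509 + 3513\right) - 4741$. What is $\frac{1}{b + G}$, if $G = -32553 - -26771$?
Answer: $- \frac{1}{9519} \approx -0.00010505$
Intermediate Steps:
$b = -3737$ ($b = 1004 - 4741 = -3737$)
$G = -5782$ ($G = -32553 + 26771 = -5782$)
$\frac{1}{b + G} = \frac{1}{-3737 - 5782} = \frac{1}{-9519} = - \frac{1}{9519}$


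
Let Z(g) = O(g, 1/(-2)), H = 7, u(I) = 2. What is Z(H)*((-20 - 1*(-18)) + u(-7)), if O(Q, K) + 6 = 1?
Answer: 0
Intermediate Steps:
O(Q, K) = -5 (O(Q, K) = -6 + 1 = -5)
Z(g) = -5
Z(H)*((-20 - 1*(-18)) + u(-7)) = -5*((-20 - 1*(-18)) + 2) = -5*((-20 + 18) + 2) = -5*(-2 + 2) = -5*0 = 0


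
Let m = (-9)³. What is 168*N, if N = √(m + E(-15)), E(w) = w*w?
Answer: 1008*I*√14 ≈ 3771.6*I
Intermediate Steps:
E(w) = w²
m = -729
N = 6*I*√14 (N = √(-729 + (-15)²) = √(-729 + 225) = √(-504) = 6*I*√14 ≈ 22.45*I)
168*N = 168*(6*I*√14) = 1008*I*√14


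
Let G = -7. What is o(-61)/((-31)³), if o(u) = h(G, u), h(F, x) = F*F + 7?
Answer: -56/29791 ≈ -0.0018798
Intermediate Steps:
h(F, x) = 7 + F² (h(F, x) = F² + 7 = 7 + F²)
o(u) = 56 (o(u) = 7 + (-7)² = 7 + 49 = 56)
o(-61)/((-31)³) = 56/((-31)³) = 56/(-29791) = 56*(-1/29791) = -56/29791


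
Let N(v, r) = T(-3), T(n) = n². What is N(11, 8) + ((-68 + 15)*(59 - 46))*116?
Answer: -79915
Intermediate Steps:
N(v, r) = 9 (N(v, r) = (-3)² = 9)
N(11, 8) + ((-68 + 15)*(59 - 46))*116 = 9 + ((-68 + 15)*(59 - 46))*116 = 9 - 53*13*116 = 9 - 689*116 = 9 - 79924 = -79915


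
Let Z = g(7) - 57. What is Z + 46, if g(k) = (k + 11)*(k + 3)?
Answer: 169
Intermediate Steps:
g(k) = (3 + k)*(11 + k) (g(k) = (11 + k)*(3 + k) = (3 + k)*(11 + k))
Z = 123 (Z = (33 + 7**2 + 14*7) - 57 = (33 + 49 + 98) - 57 = 180 - 57 = 123)
Z + 46 = 123 + 46 = 169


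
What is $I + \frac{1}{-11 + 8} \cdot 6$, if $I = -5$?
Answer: $-7$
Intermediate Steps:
$I + \frac{1}{-11 + 8} \cdot 6 = -5 + \frac{1}{-11 + 8} \cdot 6 = -5 + \frac{1}{-3} \cdot 6 = -5 - 2 = -7$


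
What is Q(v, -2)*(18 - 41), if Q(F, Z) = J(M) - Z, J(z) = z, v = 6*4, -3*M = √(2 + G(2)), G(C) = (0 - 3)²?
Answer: -46 + 23*√11/3 ≈ -20.573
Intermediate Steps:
G(C) = 9 (G(C) = (-3)² = 9)
M = -√11/3 (M = -√(2 + 9)/3 = -√11/3 ≈ -1.1055)
v = 24
Q(F, Z) = -Z - √11/3 (Q(F, Z) = -√11/3 - Z = -Z - √11/3)
Q(v, -2)*(18 - 41) = (-1*(-2) - √11/3)*(18 - 41) = (2 - √11/3)*(-23) = -46 + 23*√11/3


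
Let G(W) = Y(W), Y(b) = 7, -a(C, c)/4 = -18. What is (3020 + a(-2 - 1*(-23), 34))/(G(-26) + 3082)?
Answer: 3092/3089 ≈ 1.0010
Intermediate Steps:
a(C, c) = 72 (a(C, c) = -4*(-18) = 72)
G(W) = 7
(3020 + a(-2 - 1*(-23), 34))/(G(-26) + 3082) = (3020 + 72)/(7 + 3082) = 3092/3089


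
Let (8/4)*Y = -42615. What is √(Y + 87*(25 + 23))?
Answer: 27*I*√94/2 ≈ 130.89*I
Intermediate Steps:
Y = -42615/2 (Y = (½)*(-42615) = -42615/2 ≈ -21308.)
√(Y + 87*(25 + 23)) = √(-42615/2 + 87*(25 + 23)) = √(-42615/2 + 87*48) = √(-42615/2 + 4176) = √(-34263/2) = 27*I*√94/2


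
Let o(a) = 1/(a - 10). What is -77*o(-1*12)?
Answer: 7/2 ≈ 3.5000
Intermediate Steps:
o(a) = 1/(-10 + a)
-77*o(-1*12) = -77/(-10 - 1*12) = -77/(-10 - 12) = -77/(-22) = -77*(-1/22) = 7/2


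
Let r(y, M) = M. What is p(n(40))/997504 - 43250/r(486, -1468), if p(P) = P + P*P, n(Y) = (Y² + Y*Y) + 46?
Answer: 7326802327/183041984 ≈ 40.028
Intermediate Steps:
n(Y) = 46 + 2*Y² (n(Y) = (Y² + Y²) + 46 = 2*Y² + 46 = 46 + 2*Y²)
p(P) = P + P²
p(n(40))/997504 - 43250/r(486, -1468) = ((46 + 2*40²)*(1 + (46 + 2*40²)))/997504 - 43250/(-1468) = ((46 + 2*1600)*(1 + (46 + 2*1600)))*(1/997504) - 43250*(-1/1468) = ((46 + 3200)*(1 + (46 + 3200)))*(1/997504) + 21625/734 = (3246*(1 + 3246))*(1/997504) + 21625/734 = (3246*3247)*(1/997504) + 21625/734 = 10539762*(1/997504) + 21625/734 = 5269881/498752 + 21625/734 = 7326802327/183041984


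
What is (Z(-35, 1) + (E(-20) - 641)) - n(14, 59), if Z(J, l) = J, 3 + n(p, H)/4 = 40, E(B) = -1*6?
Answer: -830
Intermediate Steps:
E(B) = -6
n(p, H) = 148 (n(p, H) = -12 + 4*40 = -12 + 160 = 148)
(Z(-35, 1) + (E(-20) - 641)) - n(14, 59) = (-35 + (-6 - 641)) - 1*148 = (-35 - 647) - 148 = -682 - 148 = -830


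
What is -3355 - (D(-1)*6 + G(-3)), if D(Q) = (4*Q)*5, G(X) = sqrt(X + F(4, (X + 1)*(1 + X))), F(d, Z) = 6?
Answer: -3235 - sqrt(3) ≈ -3236.7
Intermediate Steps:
G(X) = sqrt(6 + X) (G(X) = sqrt(X + 6) = sqrt(6 + X))
D(Q) = 20*Q
-3355 - (D(-1)*6 + G(-3)) = -3355 - ((20*(-1))*6 + sqrt(6 - 3)) = -3355 - (-20*6 + sqrt(3)) = -3355 - (-120 + sqrt(3)) = -3355 + (120 - sqrt(3)) = -3235 - sqrt(3)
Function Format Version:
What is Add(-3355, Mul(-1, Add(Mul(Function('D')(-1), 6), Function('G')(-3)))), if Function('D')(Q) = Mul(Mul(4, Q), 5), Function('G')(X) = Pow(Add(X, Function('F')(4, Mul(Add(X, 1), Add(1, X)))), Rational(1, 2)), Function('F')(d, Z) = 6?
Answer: Add(-3235, Mul(-1, Pow(3, Rational(1, 2)))) ≈ -3236.7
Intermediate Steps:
Function('G')(X) = Pow(Add(6, X), Rational(1, 2)) (Function('G')(X) = Pow(Add(X, 6), Rational(1, 2)) = Pow(Add(6, X), Rational(1, 2)))
Function('D')(Q) = Mul(20, Q)
Add(-3355, Mul(-1, Add(Mul(Function('D')(-1), 6), Function('G')(-3)))) = Add(-3355, Mul(-1, Add(Mul(Mul(20, -1), 6), Pow(Add(6, -3), Rational(1, 2))))) = Add(-3355, Mul(-1, Add(Mul(-20, 6), Pow(3, Rational(1, 2))))) = Add(-3355, Mul(-1, Add(-120, Pow(3, Rational(1, 2))))) = Add(-3355, Add(120, Mul(-1, Pow(3, Rational(1, 2))))) = Add(-3235, Mul(-1, Pow(3, Rational(1, 2))))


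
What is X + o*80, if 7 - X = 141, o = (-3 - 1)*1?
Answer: -454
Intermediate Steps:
o = -4 (o = -4*1 = -4)
X = -134 (X = 7 - 1*141 = 7 - 141 = -134)
X + o*80 = -134 - 4*80 = -134 - 320 = -454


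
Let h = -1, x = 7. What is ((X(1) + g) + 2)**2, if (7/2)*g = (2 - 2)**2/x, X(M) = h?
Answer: 1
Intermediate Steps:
X(M) = -1
g = 0 (g = 2*((2 - 2)**2/7)/7 = 2*(0**2*(1/7))/7 = 2*(0*(1/7))/7 = (2/7)*0 = 0)
((X(1) + g) + 2)**2 = ((-1 + 0) + 2)**2 = (-1 + 2)**2 = 1**2 = 1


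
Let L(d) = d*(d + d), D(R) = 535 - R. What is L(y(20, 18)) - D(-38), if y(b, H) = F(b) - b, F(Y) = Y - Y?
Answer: 227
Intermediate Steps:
F(Y) = 0
y(b, H) = -b (y(b, H) = 0 - b = -b)
L(d) = 2*d² (L(d) = d*(2*d) = 2*d²)
L(y(20, 18)) - D(-38) = 2*(-1*20)² - (535 - 1*(-38)) = 2*(-20)² - (535 + 38) = 2*400 - 1*573 = 800 - 573 = 227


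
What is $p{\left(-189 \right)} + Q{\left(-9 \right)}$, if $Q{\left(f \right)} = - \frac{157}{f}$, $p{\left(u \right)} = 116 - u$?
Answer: $\frac{2902}{9} \approx 322.44$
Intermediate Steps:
$p{\left(-189 \right)} + Q{\left(-9 \right)} = \left(116 - -189\right) - \frac{157}{-9} = \left(116 + 189\right) - - \frac{157}{9} = 305 + \frac{157}{9} = \frac{2902}{9}$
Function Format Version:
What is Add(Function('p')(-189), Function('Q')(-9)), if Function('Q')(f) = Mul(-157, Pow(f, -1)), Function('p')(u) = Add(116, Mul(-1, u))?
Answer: Rational(2902, 9) ≈ 322.44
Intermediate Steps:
Add(Function('p')(-189), Function('Q')(-9)) = Add(Add(116, Mul(-1, -189)), Mul(-157, Pow(-9, -1))) = Add(Add(116, 189), Mul(-157, Rational(-1, 9))) = Add(305, Rational(157, 9)) = Rational(2902, 9)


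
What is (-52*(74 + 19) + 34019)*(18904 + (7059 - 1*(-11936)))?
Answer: 1106006517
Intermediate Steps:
(-52*(74 + 19) + 34019)*(18904 + (7059 - 1*(-11936))) = (-52*93 + 34019)*(18904 + (7059 + 11936)) = (-4836 + 34019)*(18904 + 18995) = 29183*37899 = 1106006517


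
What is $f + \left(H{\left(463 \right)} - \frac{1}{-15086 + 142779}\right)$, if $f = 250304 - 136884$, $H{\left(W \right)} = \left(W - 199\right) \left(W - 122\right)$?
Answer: $\frac{25978374691}{127693} \approx 2.0344 \cdot 10^{5}$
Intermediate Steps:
$H{\left(W \right)} = \left(-199 + W\right) \left(-122 + W\right)$
$f = 113420$
$f + \left(H{\left(463 \right)} - \frac{1}{-15086 + 142779}\right) = 113420 + \left(\left(24278 + 463^{2} - 148623\right) - \frac{1}{-15086 + 142779}\right) = 113420 + \left(\left(24278 + 214369 - 148623\right) - \frac{1}{127693}\right) = 113420 + \left(90024 - \frac{1}{127693}\right) = 113420 + \frac{11495434631}{127693} = \frac{25978374691}{127693}$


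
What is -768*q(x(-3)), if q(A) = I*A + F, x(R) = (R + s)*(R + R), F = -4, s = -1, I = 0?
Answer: 3072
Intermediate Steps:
x(R) = 2*R*(-1 + R) (x(R) = (R - 1)*(R + R) = (-1 + R)*(2*R) = 2*R*(-1 + R))
q(A) = -4 (q(A) = 0*A - 4 = 0 - 4 = -4)
-768*q(x(-3)) = -768*(-4) = 3072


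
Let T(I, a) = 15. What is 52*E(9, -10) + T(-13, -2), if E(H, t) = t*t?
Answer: 5215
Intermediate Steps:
E(H, t) = t²
52*E(9, -10) + T(-13, -2) = 52*(-10)² + 15 = 52*100 + 15 = 5200 + 15 = 5215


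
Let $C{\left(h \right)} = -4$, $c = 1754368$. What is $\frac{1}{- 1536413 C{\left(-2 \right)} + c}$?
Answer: $\frac{1}{7900020} \approx 1.2658 \cdot 10^{-7}$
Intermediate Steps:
$\frac{1}{- 1536413 C{\left(-2 \right)} + c} = \frac{1}{\left(-1536413\right) \left(-4\right) + 1754368} = \frac{1}{6145652 + 1754368} = \frac{1}{7900020}$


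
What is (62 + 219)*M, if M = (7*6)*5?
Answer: 59010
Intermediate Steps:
M = 210 (M = 42*5 = 210)
(62 + 219)*M = (62 + 219)*210 = 281*210 = 59010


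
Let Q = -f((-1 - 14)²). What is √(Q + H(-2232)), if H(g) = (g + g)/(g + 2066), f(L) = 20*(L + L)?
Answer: 24*I*√107319/83 ≈ 94.726*I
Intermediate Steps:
f(L) = 40*L (f(L) = 20*(2*L) = 40*L)
H(g) = 2*g/(2066 + g) (H(g) = (2*g)/(2066 + g) = 2*g/(2066 + g))
Q = -9000 (Q = -40*(-1 - 14)² = -40*(-15)² = -40*225 = -1*9000 = -9000)
√(Q + H(-2232)) = √(-9000 + 2*(-2232)/(2066 - 2232)) = √(-9000 + 2*(-2232)/(-166)) = √(-9000 + 2*(-2232)*(-1/166)) = √(-9000 + 2232/83) = √(-744768/83) = 24*I*√107319/83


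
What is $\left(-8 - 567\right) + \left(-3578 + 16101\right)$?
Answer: $11948$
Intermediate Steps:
$\left(-8 - 567\right) + \left(-3578 + 16101\right) = \left(-8 - 567\right) + 12523 = -575 + 12523 = 11948$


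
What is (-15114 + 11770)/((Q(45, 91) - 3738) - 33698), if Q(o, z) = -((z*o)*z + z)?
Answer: 44/5397 ≈ 0.0081527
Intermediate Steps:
Q(o, z) = -z - o*z**2 (Q(o, z) = -((o*z)*z + z) = -(o*z**2 + z) = -(z + o*z**2) = -z - o*z**2)
(-15114 + 11770)/((Q(45, 91) - 3738) - 33698) = (-15114 + 11770)/((-1*91*(1 + 45*91) - 3738) - 33698) = -3344/((-1*91*(1 + 4095) - 3738) - 33698) = -3344/((-1*91*4096 - 3738) - 33698) = -3344/((-372736 - 3738) - 33698) = -3344/(-376474 - 33698) = -3344/(-410172) = -3344*(-1/410172) = 44/5397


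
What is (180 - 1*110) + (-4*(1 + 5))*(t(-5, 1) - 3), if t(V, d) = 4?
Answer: 46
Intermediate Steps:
(180 - 1*110) + (-4*(1 + 5))*(t(-5, 1) - 3) = (180 - 1*110) + (-4*(1 + 5))*(4 - 3) = (180 - 110) - 4*6*1 = 70 - 24*1 = 70 - 24 = 46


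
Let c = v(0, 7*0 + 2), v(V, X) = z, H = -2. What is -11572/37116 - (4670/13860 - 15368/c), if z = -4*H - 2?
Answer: 3659131249/1428966 ≈ 2560.7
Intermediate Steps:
z = 6 (z = -4*(-2) - 2 = 8 - 2 = 6)
v(V, X) = 6
c = 6
-11572/37116 - (4670/13860 - 15368/c) = -11572/37116 - (4670/13860 - 15368/6) = -11572*1/37116 - (4670*(1/13860) - 15368*1/6) = -2893/9279 - (467/1386 - 7684/3) = -2893/9279 - 1*(-3549541/1386) = -2893/9279 + 3549541/1386 = 3659131249/1428966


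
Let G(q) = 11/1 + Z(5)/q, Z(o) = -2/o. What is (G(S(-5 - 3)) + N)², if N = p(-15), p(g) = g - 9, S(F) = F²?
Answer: 4330561/25600 ≈ 169.16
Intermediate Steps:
G(q) = 11 - 2/(5*q) (G(q) = 11/1 + (-2/5)/q = 11*1 + (-2*⅕)/q = 11 - 2/(5*q))
p(g) = -9 + g
N = -24 (N = -9 - 15 = -24)
(G(S(-5 - 3)) + N)² = ((11 - 2/(5*(-5 - 3)²)) - 24)² = ((11 - 2/(5*((-8)²))) - 24)² = ((11 - ⅖/64) - 24)² = ((11 - ⅖*1/64) - 24)² = ((11 - 1/160) - 24)² = (1759/160 - 24)² = (-2081/160)² = 4330561/25600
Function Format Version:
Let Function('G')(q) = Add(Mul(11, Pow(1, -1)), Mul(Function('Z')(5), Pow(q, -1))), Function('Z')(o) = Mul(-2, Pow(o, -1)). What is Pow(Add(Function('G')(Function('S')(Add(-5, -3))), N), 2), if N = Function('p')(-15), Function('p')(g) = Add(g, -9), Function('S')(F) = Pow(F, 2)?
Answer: Rational(4330561, 25600) ≈ 169.16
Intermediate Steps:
Function('G')(q) = Add(11, Mul(Rational(-2, 5), Pow(q, -1))) (Function('G')(q) = Add(Mul(11, Pow(1, -1)), Mul(Mul(-2, Pow(5, -1)), Pow(q, -1))) = Add(Mul(11, 1), Mul(Mul(-2, Rational(1, 5)), Pow(q, -1))) = Add(11, Mul(Rational(-2, 5), Pow(q, -1))))
Function('p')(g) = Add(-9, g)
N = -24 (N = Add(-9, -15) = -24)
Pow(Add(Function('G')(Function('S')(Add(-5, -3))), N), 2) = Pow(Add(Add(11, Mul(Rational(-2, 5), Pow(Pow(Add(-5, -3), 2), -1))), -24), 2) = Pow(Add(Add(11, Mul(Rational(-2, 5), Pow(Pow(-8, 2), -1))), -24), 2) = Pow(Add(Add(11, Mul(Rational(-2, 5), Pow(64, -1))), -24), 2) = Pow(Add(Add(11, Mul(Rational(-2, 5), Rational(1, 64))), -24), 2) = Pow(Add(Add(11, Rational(-1, 160)), -24), 2) = Pow(Add(Rational(1759, 160), -24), 2) = Pow(Rational(-2081, 160), 2) = Rational(4330561, 25600)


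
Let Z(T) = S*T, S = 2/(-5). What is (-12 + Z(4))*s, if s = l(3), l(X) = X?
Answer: -204/5 ≈ -40.800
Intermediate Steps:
S = -2/5 (S = 2*(-1/5) = -2/5 ≈ -0.40000)
s = 3
Z(T) = -2*T/5
(-12 + Z(4))*s = (-12 - 2/5*4)*3 = (-12 - 8/5)*3 = -68/5*3 = -204/5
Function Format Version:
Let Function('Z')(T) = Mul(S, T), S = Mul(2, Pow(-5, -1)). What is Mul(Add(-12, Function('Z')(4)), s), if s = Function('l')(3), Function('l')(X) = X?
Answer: Rational(-204, 5) ≈ -40.800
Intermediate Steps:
S = Rational(-2, 5) (S = Mul(2, Rational(-1, 5)) = Rational(-2, 5) ≈ -0.40000)
s = 3
Function('Z')(T) = Mul(Rational(-2, 5), T)
Mul(Add(-12, Function('Z')(4)), s) = Mul(Add(-12, Mul(Rational(-2, 5), 4)), 3) = Mul(Add(-12, Rational(-8, 5)), 3) = Mul(Rational(-68, 5), 3) = Rational(-204, 5)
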